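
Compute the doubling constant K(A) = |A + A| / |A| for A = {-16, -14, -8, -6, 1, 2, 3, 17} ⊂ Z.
K = |A + A| / |A| = 29/8

Enumerate A + A = {a + b : a, b ∈ A}. With |A| = 8, there are |A|^2 = 64 ordered sum pairs; collecting distinct values, A + A = {-32, -30, -28, -24, -22, -20, -16, -15, -14, -13, -12, -11, -7, -6, -5, -4, -3, 1, 2, 3, 4, 5, 6, 9, 11, 18, 19, 20, 34}, so |A + A| = 29. Thus K = 29/8. For comparison, the minimum possible |A + A| over all 8-element sets is 2·8 − 1 = 15 (so min K = 15/8), attained only by arithmetic progressions.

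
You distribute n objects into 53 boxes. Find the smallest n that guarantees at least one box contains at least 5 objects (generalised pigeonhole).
n = (5 − 1)·53 + 1 = 213

By the generalised pigeonhole principle, to guarantee some box contains ≥ r objects we need more than (r − 1) · k objects total. Threshold: n = (r − 1) · k + 1. With r = 5 and k = 53: n = 4 · 53 + 1 = 212 + 1 = 213. For n = 212 = 4 · 53, we can put exactly 4 objects in every box, avoiding 5 in any single one — so 213 is tight.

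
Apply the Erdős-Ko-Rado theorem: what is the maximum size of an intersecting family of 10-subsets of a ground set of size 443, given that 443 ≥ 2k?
max |F| = C(442, 9) = 1634692408916877310

The Erdős-Ko-Rado theorem states: for n ≥ 2k, an intersecting family of k-subsets of an n-element set has size at most C(n − 1, k − 1), with equality for 'star' families {A ⊆ [n] : |A| = k, i ∈ A} (fix an element i). For n = 443, k = 10: C(442, 9) = 1634692408916877310.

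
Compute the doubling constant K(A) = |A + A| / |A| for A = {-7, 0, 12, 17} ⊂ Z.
K = |A + A| / |A| = 10/4 = 5/2

Enumerate A + A = {a + b : a, b ∈ A}. With |A| = 4, there are |A|^2 = 16 ordered sum pairs; collecting distinct values, A + A = {-14, -7, 0, 5, 10, 12, 17, 24, 29, 34}, so |A + A| = 10. Thus K = 10/4 = 5/2. For comparison, the minimum possible |A + A| over all 4-element sets is 2·4 − 1 = 7 (so min K = 7/4), attained only by arithmetic progressions.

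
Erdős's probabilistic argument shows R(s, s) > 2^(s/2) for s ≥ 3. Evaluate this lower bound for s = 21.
2^(21/2) = 1448.1547; so R(21, 21) > 1448.1547

Colour each edge of K_n uniformly at random with red/blue. The expected number of monochromatic K_21 is C(n, 21) · 2 · 2^(−C(21,2)). If C(n, 21) · 2^(1 − C(21,2)) < 1, then with positive probability no monochromatic K_21 exists, so R(21, 21) > n. The standard estimate C(n, 21) ≤ n^21/21! shows this inequality holds whenever n ≤ 2^(21/2) (since 21! · 2^(C(21,2) − 1) > 2^(21^2/2) ≥ n^21). Hence R(21, 21) > 2^(21/2) = 1448.1547.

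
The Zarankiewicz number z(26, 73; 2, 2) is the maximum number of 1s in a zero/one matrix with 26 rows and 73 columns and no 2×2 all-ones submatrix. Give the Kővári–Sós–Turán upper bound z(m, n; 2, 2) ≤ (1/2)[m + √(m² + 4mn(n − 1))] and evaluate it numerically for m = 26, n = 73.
z(26, 73; 2, 2) ≤ (1/2)[26 + √(26² + 4·26·73·72)] = (1/2)[26 + √547300] = 382.8986

Kővári–Sós–Turán: let r_1, ..., r_26 be the row sums and z = Σ r_i the total number of 1s. Each pair of columns can share at most one row with both entries 1 (else a 2×2 all-ones block appears), so Σ_i C(r_i, 2) ≤ C(73, 2) = 2628. By convexity Σ_i C(r_i, 2) ≥ 26·C(z/26, 2) = z(z − 26)/(2·26), giving z² − 26z − 26·73·72 ≤ 0 and hence z ≤ (1/2)[26 + √(676 + 4·136656)] = (1/2)[26 + √547300] ≈ (1/2)(26 + 739.7973) = 382.8986.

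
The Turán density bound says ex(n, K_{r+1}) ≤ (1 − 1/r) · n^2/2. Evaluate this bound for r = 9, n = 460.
Turán density bound = (8/9) · 460^2/2 = 846400/9 ≈ 94044.4444

Turán's theorem: ex(n, K_{r+1}) is achieved by the complete r-partite Turán graph T(n, r) with parts as balanced as possible, and is at most (1 − 1/r) · n^2/2. For r = 9, n = 460: the density bound is (8/9) · 211600/2 = 846400/9 ≈ 94044.4444. The integer-valued extremum is e(T(460, 9)) = 94044, which is strictly less than the density bound 846400/9 since 9 ∤ 460 (the parts of T(460, 9) cannot all be equal).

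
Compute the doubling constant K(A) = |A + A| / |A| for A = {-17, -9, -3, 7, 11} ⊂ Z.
K = |A + A| / |A| = 14/5

Enumerate A + A = {a + b : a, b ∈ A}. With |A| = 5, there are |A|^2 = 25 ordered sum pairs; collecting distinct values, A + A = {-34, -26, -20, -18, -12, -10, -6, -2, 2, 4, 8, 14, 18, 22}, so |A + A| = 14. Thus K = 14/5. For comparison, the minimum possible |A + A| over all 5-element sets is 2·5 − 1 = 9 (so min K = 9/5), attained only by arithmetic progressions.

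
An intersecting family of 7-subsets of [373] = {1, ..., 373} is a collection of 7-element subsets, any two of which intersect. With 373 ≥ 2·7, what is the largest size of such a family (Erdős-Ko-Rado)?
max |F| = C(372, 6) = 3534486491928

The Erdős-Ko-Rado theorem states: for n ≥ 2k, an intersecting family of k-subsets of an n-element set has size at most C(n − 1, k − 1), with equality for 'star' families {A ⊆ [n] : |A| = k, i ∈ A} (fix an element i). For n = 373, k = 7: C(372, 6) = 3534486491928.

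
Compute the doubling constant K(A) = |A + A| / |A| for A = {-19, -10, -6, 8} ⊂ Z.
K = |A + A| / |A| = 10/4 = 5/2

Enumerate A + A = {a + b : a, b ∈ A}. With |A| = 4, there are |A|^2 = 16 ordered sum pairs; collecting distinct values, A + A = {-38, -29, -25, -20, -16, -12, -11, -2, 2, 16}, so |A + A| = 10. Thus K = 10/4 = 5/2. For comparison, the minimum possible |A + A| over all 4-element sets is 2·4 − 1 = 7 (so min K = 7/4), attained only by arithmetic progressions.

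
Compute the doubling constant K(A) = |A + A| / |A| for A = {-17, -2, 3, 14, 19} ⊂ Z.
K = |A + A| / |A| = 14/5

Enumerate A + A = {a + b : a, b ∈ A}. With |A| = 5, there are |A|^2 = 25 ordered sum pairs; collecting distinct values, A + A = {-34, -19, -14, -4, -3, 1, 2, 6, 12, 17, 22, 28, 33, 38}, so |A + A| = 14. Thus K = 14/5. For comparison, the minimum possible |A + A| over all 5-element sets is 2·5 − 1 = 9 (so min K = 9/5), attained only by arithmetic progressions.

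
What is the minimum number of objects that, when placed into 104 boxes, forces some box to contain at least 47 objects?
n = (47 − 1)·104 + 1 = 4785

By the generalised pigeonhole principle, to guarantee some box contains ≥ r objects we need more than (r − 1) · k objects total. Threshold: n = (r − 1) · k + 1. With r = 47 and k = 104: n = 46 · 104 + 1 = 4784 + 1 = 4785. For n = 4784 = 46 · 104, we can put exactly 46 objects in every box, avoiding 47 in any single one — so 4785 is tight.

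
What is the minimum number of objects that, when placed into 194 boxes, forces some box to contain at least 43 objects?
n = (43 − 1)·194 + 1 = 8149

By the generalised pigeonhole principle, to guarantee some box contains ≥ r objects we need more than (r − 1) · k objects total. Threshold: n = (r − 1) · k + 1. With r = 43 and k = 194: n = 42 · 194 + 1 = 8148 + 1 = 8149. For n = 8148 = 42 · 194, we can put exactly 42 objects in every box, avoiding 43 in any single one — so 8149 is tight.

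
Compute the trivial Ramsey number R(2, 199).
R(2, 199) = 199

R(2, k) = k for all k ≥ 2: in a 2-colouring of K_k, either some edge is red (a red K_2) or all edges are blue (a blue K_k). And K_{198} coloured all-blue has no blue K_199, so R(2, 199) > 198. Hence R(2, 199) = 199.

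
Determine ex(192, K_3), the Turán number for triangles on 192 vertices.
ex(192, K_3) = ⌊192^2/4⌋ = 9216

Mantel (1907): a triangle-free graph on n vertices has at most ⌊n^2/4⌋ edges, with equality for the complete bipartite graph K_{⌊n/2⌋, ⌈n/2⌉}. For n = 192: ⌊192^2/4⌋ = ⌊36864/4⌋ = 9216. The extremal graph is K_{96, 96}, which has 96·96 = 9216 edges.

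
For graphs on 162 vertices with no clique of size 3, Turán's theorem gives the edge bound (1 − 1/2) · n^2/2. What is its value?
Turán density bound = (1/2) · 162^2/2 = 6561

Turán's theorem: ex(n, K_{r+1}) is achieved by the complete r-partite Turán graph T(n, r) with parts as balanced as possible, and is at most (1 − 1/r) · n^2/2. For r = 2, n = 162: the density bound is (1/2) · 26244/2 = 6561. Since 2 ∣ 162, the Turán graph T(162, 2) has parts of equal size 81, and its edge count e(T(162, 2)) = 6561 attains the density bound exactly.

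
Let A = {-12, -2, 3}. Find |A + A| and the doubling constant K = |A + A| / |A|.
K = |A + A| / |A| = 6/3 = 2

Enumerate A + A = {a + b : a, b ∈ A}. With |A| = 3, there are |A|^2 = 9 ordered sum pairs; collecting distinct values, A + A = {-24, -14, -9, -4, 1, 6}, so |A + A| = 6. Thus K = 6/3 = 2. For comparison, the minimum possible |A + A| over all 3-element sets is 2·3 − 1 = 5 (so min K = 5/3), attained only by arithmetic progressions.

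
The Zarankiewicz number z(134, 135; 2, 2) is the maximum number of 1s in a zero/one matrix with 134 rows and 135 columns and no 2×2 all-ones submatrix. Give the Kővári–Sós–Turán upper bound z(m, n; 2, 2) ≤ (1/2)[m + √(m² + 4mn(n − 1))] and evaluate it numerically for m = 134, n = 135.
z(134, 135; 2, 2) ≤ (1/2)[134 + √(134² + 4·134·135·134)] = (1/2)[134 + √9714196] = 1625.3802

Kővári–Sós–Turán: let r_1, ..., r_134 be the row sums and z = Σ r_i the total number of 1s. Each pair of columns can share at most one row with both entries 1 (else a 2×2 all-ones block appears), so Σ_i C(r_i, 2) ≤ C(135, 2) = 9045. By convexity Σ_i C(r_i, 2) ≥ 134·C(z/134, 2) = z(z − 134)/(2·134), giving z² − 134z − 134·135·134 ≤ 0 and hence z ≤ (1/2)[134 + √(17956 + 4·2424060)] = (1/2)[134 + √9714196] ≈ (1/2)(134 + 3116.7605) = 1625.3802.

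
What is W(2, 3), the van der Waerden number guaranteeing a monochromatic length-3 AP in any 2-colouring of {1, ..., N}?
W(2, 3) = 9

Lower bound: the 2-colouring RRBBRRBB of {1, ..., 8} (R at positions {1, 2, 5, 6}, B at {3, 4, 7, 8}) contains no monochromatic 3-term AP, so W(2, 3) > 8. Upper bound: a case analysis on any 2-colouring of {1, ..., 9} forces such an AP. Hence W(2, 3) = 9.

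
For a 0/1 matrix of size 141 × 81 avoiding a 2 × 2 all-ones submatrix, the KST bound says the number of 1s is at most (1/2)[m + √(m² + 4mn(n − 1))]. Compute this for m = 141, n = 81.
z(141, 81; 2, 2) ≤ (1/2)[141 + √(141² + 4·141·81·80)] = (1/2)[141 + √3674601] = 1028.9624

Kővári–Sós–Turán: let r_1, ..., r_141 be the row sums and z = Σ r_i the total number of 1s. Each pair of columns can share at most one row with both entries 1 (else a 2×2 all-ones block appears), so Σ_i C(r_i, 2) ≤ C(81, 2) = 3240. By convexity Σ_i C(r_i, 2) ≥ 141·C(z/141, 2) = z(z − 141)/(2·141), giving z² − 141z − 141·81·80 ≤ 0 and hence z ≤ (1/2)[141 + √(19881 + 4·913680)] = (1/2)[141 + √3674601] ≈ (1/2)(141 + 1916.9249) = 1028.9624.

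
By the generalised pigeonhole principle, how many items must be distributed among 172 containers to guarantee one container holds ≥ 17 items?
n = (17 − 1)·172 + 1 = 2753

By the generalised pigeonhole principle, to guarantee some box contains ≥ r objects we need more than (r − 1) · k objects total. Threshold: n = (r − 1) · k + 1. With r = 17 and k = 172: n = 16 · 172 + 1 = 2752 + 1 = 2753. For n = 2752 = 16 · 172, we can put exactly 16 objects in every box, avoiding 17 in any single one — so 2753 is tight.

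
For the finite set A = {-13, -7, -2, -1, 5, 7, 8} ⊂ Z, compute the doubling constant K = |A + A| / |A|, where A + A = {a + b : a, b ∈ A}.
K = |A + A| / |A| = 24/7

Enumerate A + A = {a + b : a, b ∈ A}. With |A| = 7, there are |A|^2 = 49 ordered sum pairs; collecting distinct values, A + A = {-26, -20, -15, -14, -9, -8, -6, -5, -4, -3, -2, 0, 1, 3, 4, 5, 6, 7, 10, 12, 13, 14, 15, 16}, so |A + A| = 24. Thus K = 24/7. For comparison, the minimum possible |A + A| over all 7-element sets is 2·7 − 1 = 13 (so min K = 13/7), attained only by arithmetic progressions.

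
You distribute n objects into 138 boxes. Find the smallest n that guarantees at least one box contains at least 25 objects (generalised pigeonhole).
n = (25 − 1)·138 + 1 = 3313

By the generalised pigeonhole principle, to guarantee some box contains ≥ r objects we need more than (r − 1) · k objects total. Threshold: n = (r − 1) · k + 1. With r = 25 and k = 138: n = 24 · 138 + 1 = 3312 + 1 = 3313. For n = 3312 = 24 · 138, we can put exactly 24 objects in every box, avoiding 25 in any single one — so 3313 is tight.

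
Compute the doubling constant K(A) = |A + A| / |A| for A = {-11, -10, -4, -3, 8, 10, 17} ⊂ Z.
K = |A + A| / |A| = 25/7

Enumerate A + A = {a + b : a, b ∈ A}. With |A| = 7, there are |A|^2 = 49 ordered sum pairs; collecting distinct values, A + A = {-22, -21, -20, -15, -14, -13, -8, -7, -6, -3, -2, -1, 0, 4, 5, 6, 7, 13, 14, 16, 18, 20, 25, 27, 34}, so |A + A| = 25. Thus K = 25/7. For comparison, the minimum possible |A + A| over all 7-element sets is 2·7 − 1 = 13 (so min K = 13/7), attained only by arithmetic progressions.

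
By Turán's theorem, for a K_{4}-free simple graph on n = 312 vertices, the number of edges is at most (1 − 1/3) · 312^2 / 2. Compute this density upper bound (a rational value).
Turán density bound = (2/3) · 312^2/2 = 32448

Turán's theorem: ex(n, K_{r+1}) is achieved by the complete r-partite Turán graph T(n, r) with parts as balanced as possible, and is at most (1 − 1/r) · n^2/2. For r = 3, n = 312: the density bound is (2/3) · 97344/2 = 32448. Since 3 ∣ 312, the Turán graph T(312, 3) has parts of equal size 104, and its edge count e(T(312, 3)) = 32448 attains the density bound exactly.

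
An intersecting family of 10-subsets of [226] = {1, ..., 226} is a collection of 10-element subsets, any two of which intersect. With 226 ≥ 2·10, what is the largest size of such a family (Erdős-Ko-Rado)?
max |F| = C(225, 9) = 3463383932908900

The Erdős-Ko-Rado theorem states: for n ≥ 2k, an intersecting family of k-subsets of an n-element set has size at most C(n − 1, k − 1), with equality for 'star' families {A ⊆ [n] : |A| = k, i ∈ A} (fix an element i). For n = 226, k = 10: C(225, 9) = 3463383932908900.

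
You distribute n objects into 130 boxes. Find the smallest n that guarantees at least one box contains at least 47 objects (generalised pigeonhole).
n = (47 − 1)·130 + 1 = 5981

By the generalised pigeonhole principle, to guarantee some box contains ≥ r objects we need more than (r − 1) · k objects total. Threshold: n = (r − 1) · k + 1. With r = 47 and k = 130: n = 46 · 130 + 1 = 5980 + 1 = 5981. For n = 5980 = 46 · 130, we can put exactly 46 objects in every box, avoiding 47 in any single one — so 5981 is tight.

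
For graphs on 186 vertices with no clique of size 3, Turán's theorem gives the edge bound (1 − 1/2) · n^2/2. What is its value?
Turán density bound = (1/2) · 186^2/2 = 8649

Turán's theorem: ex(n, K_{r+1}) is achieved by the complete r-partite Turán graph T(n, r) with parts as balanced as possible, and is at most (1 − 1/r) · n^2/2. For r = 2, n = 186: the density bound is (1/2) · 34596/2 = 8649. Since 2 ∣ 186, the Turán graph T(186, 2) has parts of equal size 93, and its edge count e(T(186, 2)) = 8649 attains the density bound exactly.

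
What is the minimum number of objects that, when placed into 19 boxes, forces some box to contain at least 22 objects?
n = (22 − 1)·19 + 1 = 400

By the generalised pigeonhole principle, to guarantee some box contains ≥ r objects we need more than (r − 1) · k objects total. Threshold: n = (r − 1) · k + 1. With r = 22 and k = 19: n = 21 · 19 + 1 = 399 + 1 = 400. For n = 399 = 21 · 19, we can put exactly 21 objects in every box, avoiding 22 in any single one — so 400 is tight.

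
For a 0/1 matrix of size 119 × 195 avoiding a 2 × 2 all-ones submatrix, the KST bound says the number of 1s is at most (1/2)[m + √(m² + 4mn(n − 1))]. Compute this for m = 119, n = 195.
z(119, 195; 2, 2) ≤ (1/2)[119 + √(119² + 4·119·195·194)] = (1/2)[119 + √18021241] = 2182.0716

Kővári–Sós–Turán: let r_1, ..., r_119 be the row sums and z = Σ r_i the total number of 1s. Each pair of columns can share at most one row with both entries 1 (else a 2×2 all-ones block appears), so Σ_i C(r_i, 2) ≤ C(195, 2) = 18915. By convexity Σ_i C(r_i, 2) ≥ 119·C(z/119, 2) = z(z − 119)/(2·119), giving z² − 119z − 119·195·194 ≤ 0 and hence z ≤ (1/2)[119 + √(14161 + 4·4501770)] = (1/2)[119 + √18021241] ≈ (1/2)(119 + 4245.1432) = 2182.0716.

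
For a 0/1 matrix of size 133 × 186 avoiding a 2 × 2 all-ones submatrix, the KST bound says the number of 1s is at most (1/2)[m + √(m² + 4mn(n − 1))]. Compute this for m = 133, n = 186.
z(133, 186; 2, 2) ≤ (1/2)[133 + √(133² + 4·133·186·185)] = (1/2)[133 + √18323809] = 2206.8159

Kővári–Sós–Turán: let r_1, ..., r_133 be the row sums and z = Σ r_i the total number of 1s. Each pair of columns can share at most one row with both entries 1 (else a 2×2 all-ones block appears), so Σ_i C(r_i, 2) ≤ C(186, 2) = 17205. By convexity Σ_i C(r_i, 2) ≥ 133·C(z/133, 2) = z(z − 133)/(2·133), giving z² − 133z − 133·186·185 ≤ 0 and hence z ≤ (1/2)[133 + √(17689 + 4·4576530)] = (1/2)[133 + √18323809] ≈ (1/2)(133 + 4280.6318) = 2206.8159.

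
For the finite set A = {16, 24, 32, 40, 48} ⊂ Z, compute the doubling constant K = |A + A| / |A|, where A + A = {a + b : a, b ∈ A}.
K = |A + A| / |A| = 9/5

Enumerate A + A = {a + b : a, b ∈ A}. With |A| = 5, there are |A|^2 = 25 ordered sum pairs; collecting distinct values, A + A = {32, 40, 48, 56, 64, 72, 80, 88, 96}, so |A + A| = 9. Thus K = 9/5. Here |A + A| = 2|A| − 1 = 9, the minimum possible — so K = 9/5 is minimal, which holds iff A is an arithmetic progression.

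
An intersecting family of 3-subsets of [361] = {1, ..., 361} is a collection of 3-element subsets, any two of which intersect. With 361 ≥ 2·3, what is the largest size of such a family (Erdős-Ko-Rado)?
max |F| = C(360, 2) = 64620

The Erdős-Ko-Rado theorem states: for n ≥ 2k, an intersecting family of k-subsets of an n-element set has size at most C(n − 1, k − 1), with equality for 'star' families {A ⊆ [n] : |A| = k, i ∈ A} (fix an element i). For n = 361, k = 3: C(360, 2) = 64620.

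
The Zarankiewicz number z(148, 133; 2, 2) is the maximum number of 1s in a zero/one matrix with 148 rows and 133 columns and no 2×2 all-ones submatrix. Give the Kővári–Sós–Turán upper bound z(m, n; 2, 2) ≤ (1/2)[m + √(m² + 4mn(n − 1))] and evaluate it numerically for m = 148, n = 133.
z(148, 133; 2, 2) ≤ (1/2)[148 + √(148² + 4·148·133·132)] = (1/2)[148 + √10415056] = 1687.6183

Kővári–Sós–Turán: let r_1, ..., r_148 be the row sums and z = Σ r_i the total number of 1s. Each pair of columns can share at most one row with both entries 1 (else a 2×2 all-ones block appears), so Σ_i C(r_i, 2) ≤ C(133, 2) = 8778. By convexity Σ_i C(r_i, 2) ≥ 148·C(z/148, 2) = z(z − 148)/(2·148), giving z² − 148z − 148·133·132 ≤ 0 and hence z ≤ (1/2)[148 + √(21904 + 4·2598288)] = (1/2)[148 + √10415056] ≈ (1/2)(148 + 3227.2366) = 1687.6183.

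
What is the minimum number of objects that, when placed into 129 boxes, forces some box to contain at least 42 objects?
n = (42 − 1)·129 + 1 = 5290

By the generalised pigeonhole principle, to guarantee some box contains ≥ r objects we need more than (r − 1) · k objects total. Threshold: n = (r − 1) · k + 1. With r = 42 and k = 129: n = 41 · 129 + 1 = 5289 + 1 = 5290. For n = 5289 = 41 · 129, we can put exactly 41 objects in every box, avoiding 42 in any single one — so 5290 is tight.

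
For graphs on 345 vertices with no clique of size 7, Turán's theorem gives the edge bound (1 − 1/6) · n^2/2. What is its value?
Turán density bound = (5/6) · 345^2/2 = 198375/4 ≈ 49593.75

Turán's theorem: ex(n, K_{r+1}) is achieved by the complete r-partite Turán graph T(n, r) with parts as balanced as possible, and is at most (1 − 1/r) · n^2/2. For r = 6, n = 345: the density bound is (5/6) · 119025/2 = 198375/4 ≈ 49593.75. The integer-valued extremum is e(T(345, 6)) = 49593, which is strictly less than the density bound 198375/4 since 6 ∤ 345 (the parts of T(345, 6) cannot all be equal).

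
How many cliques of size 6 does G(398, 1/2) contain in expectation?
E[# K_6] = C(398, 6) · (1/2)^C(6, 2) = 5315230907547 / 2^15 ≈ 162207974.473480

For each 6-subset S of vertices (there are C(398, 6) = 5315230907547 such S), let X_S = 1 if S induces a K_6 (all C(6, 2) = 15 edges present). Then P(X_S = 1) = (1/2)^15 = 1/32768. By linearity of expectation, E[# K_6] = C(398, 6) · (1/2)^15 = 5315230907547 / 32768 ≈ 162207974.473480.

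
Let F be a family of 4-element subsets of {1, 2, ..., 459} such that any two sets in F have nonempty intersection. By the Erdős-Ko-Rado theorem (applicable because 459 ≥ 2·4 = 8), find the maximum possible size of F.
max |F| = C(458, 3) = 15907256

The Erdős-Ko-Rado theorem states: for n ≥ 2k, an intersecting family of k-subsets of an n-element set has size at most C(n − 1, k − 1), with equality for 'star' families {A ⊆ [n] : |A| = k, i ∈ A} (fix an element i). For n = 459, k = 4: C(458, 3) = 15907256.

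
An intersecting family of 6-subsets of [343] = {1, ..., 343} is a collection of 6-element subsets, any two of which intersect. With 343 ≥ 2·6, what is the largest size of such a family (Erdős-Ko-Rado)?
max |F| = C(342, 5) = 37861215678

Erdős-Ko-Rado (1961): when n ≥ 2k, max |F| = C(n−1, k−1). The bound is attained by the star {A : i ∈ A} for any fixed i ∈ [n]. Here C(343−1, 6−1) = C(342, 5) = 37861215678.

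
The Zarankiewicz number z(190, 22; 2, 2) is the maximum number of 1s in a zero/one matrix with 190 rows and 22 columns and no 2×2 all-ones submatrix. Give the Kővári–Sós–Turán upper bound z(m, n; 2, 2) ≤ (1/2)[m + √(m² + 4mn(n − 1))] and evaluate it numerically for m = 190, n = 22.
z(190, 22; 2, 2) ≤ (1/2)[190 + √(190² + 4·190·22·21)] = (1/2)[190 + √387220] = 406.135

Kővári–Sós–Turán: let r_1, ..., r_190 be the row sums and z = Σ r_i the total number of 1s. Each pair of columns can share at most one row with both entries 1 (else a 2×2 all-ones block appears), so Σ_i C(r_i, 2) ≤ C(22, 2) = 231. By convexity Σ_i C(r_i, 2) ≥ 190·C(z/190, 2) = z(z − 190)/(2·190), giving z² − 190z − 190·22·21 ≤ 0 and hence z ≤ (1/2)[190 + √(36100 + 4·87780)] = (1/2)[190 + √387220] ≈ (1/2)(190 + 622.27) = 406.135.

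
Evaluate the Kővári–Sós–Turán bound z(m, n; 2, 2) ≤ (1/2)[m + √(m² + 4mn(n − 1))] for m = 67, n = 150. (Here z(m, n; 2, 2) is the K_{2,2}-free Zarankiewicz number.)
z(67, 150; 2, 2) ≤ (1/2)[67 + √(67² + 4·67·150·149)] = (1/2)[67 + √5994289] = 1257.6619

Kővári–Sós–Turán: let r_1, ..., r_67 be the row sums and z = Σ r_i the total number of 1s. Each pair of columns can share at most one row with both entries 1 (else a 2×2 all-ones block appears), so Σ_i C(r_i, 2) ≤ C(150, 2) = 11175. By convexity Σ_i C(r_i, 2) ≥ 67·C(z/67, 2) = z(z − 67)/(2·67), giving z² − 67z − 67·150·149 ≤ 0 and hence z ≤ (1/2)[67 + √(4489 + 4·1497450)] = (1/2)[67 + √5994289] ≈ (1/2)(67 + 2448.3237) = 1257.6619.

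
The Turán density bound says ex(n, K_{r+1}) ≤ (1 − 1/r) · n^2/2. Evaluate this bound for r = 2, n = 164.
Turán density bound = (1/2) · 164^2/2 = 6724

Turán's theorem: ex(n, K_{r+1}) is achieved by the complete r-partite Turán graph T(n, r) with parts as balanced as possible, and is at most (1 − 1/r) · n^2/2. For r = 2, n = 164: the density bound is (1/2) · 26896/2 = 6724. Since 2 ∣ 164, the Turán graph T(164, 2) has parts of equal size 82, and its edge count e(T(164, 2)) = 6724 attains the density bound exactly.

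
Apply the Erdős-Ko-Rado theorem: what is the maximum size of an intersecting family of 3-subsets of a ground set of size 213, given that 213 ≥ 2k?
max |F| = C(212, 2) = 22366

Erdős-Ko-Rado (1961): when n ≥ 2k, max |F| = C(n−1, k−1). The bound is attained by the star {A : i ∈ A} for any fixed i ∈ [n]. Here C(213−1, 3−1) = C(212, 2) = 22366.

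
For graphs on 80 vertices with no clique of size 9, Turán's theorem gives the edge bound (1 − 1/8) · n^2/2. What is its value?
Turán density bound = (7/8) · 80^2/2 = 2800

Turán's theorem: ex(n, K_{r+1}) is achieved by the complete r-partite Turán graph T(n, r) with parts as balanced as possible, and is at most (1 − 1/r) · n^2/2. For r = 8, n = 80: the density bound is (7/8) · 6400/2 = 2800. Since 8 ∣ 80, the Turán graph T(80, 8) has parts of equal size 10, and its edge count e(T(80, 8)) = 2800 attains the density bound exactly.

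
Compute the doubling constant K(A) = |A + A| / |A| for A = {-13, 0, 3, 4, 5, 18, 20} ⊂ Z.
K = |A + A| / |A| = 24/7

Enumerate A + A = {a + b : a, b ∈ A}. With |A| = 7, there are |A|^2 = 49 ordered sum pairs; collecting distinct values, A + A = {-26, -13, -10, -9, -8, 0, 3, 4, 5, 6, 7, 8, 9, 10, 18, 20, 21, 22, 23, 24, 25, 36, 38, 40}, so |A + A| = 24. Thus K = 24/7. For comparison, the minimum possible |A + A| over all 7-element sets is 2·7 − 1 = 13 (so min K = 13/7), attained only by arithmetic progressions.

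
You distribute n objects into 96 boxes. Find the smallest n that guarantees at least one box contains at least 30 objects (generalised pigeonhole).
n = (30 − 1)·96 + 1 = 2785

By the generalised pigeonhole principle, to guarantee some box contains ≥ r objects we need more than (r − 1) · k objects total. Threshold: n = (r − 1) · k + 1. With r = 30 and k = 96: n = 29 · 96 + 1 = 2784 + 1 = 2785. For n = 2784 = 29 · 96, we can put exactly 29 objects in every box, avoiding 30 in any single one — so 2785 is tight.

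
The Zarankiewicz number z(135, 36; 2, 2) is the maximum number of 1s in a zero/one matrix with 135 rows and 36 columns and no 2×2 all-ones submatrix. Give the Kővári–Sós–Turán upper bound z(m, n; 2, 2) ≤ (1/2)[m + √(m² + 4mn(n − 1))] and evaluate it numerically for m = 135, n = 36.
z(135, 36; 2, 2) ≤ (1/2)[135 + √(135² + 4·135·36·35)] = (1/2)[135 + √698625] = 485.419

Kővári–Sós–Turán: let r_1, ..., r_135 be the row sums and z = Σ r_i the total number of 1s. Each pair of columns can share at most one row with both entries 1 (else a 2×2 all-ones block appears), so Σ_i C(r_i, 2) ≤ C(36, 2) = 630. By convexity Σ_i C(r_i, 2) ≥ 135·C(z/135, 2) = z(z − 135)/(2·135), giving z² − 135z − 135·36·35 ≤ 0 and hence z ≤ (1/2)[135 + √(18225 + 4·170100)] = (1/2)[135 + √698625] ≈ (1/2)(135 + 835.8379) = 485.419.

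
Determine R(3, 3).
R(3, 3) = 6

Lower bound: the 5-cycle C_5 (with the remaining edges as the complement) gives a 2-colouring of K_5 with no monochromatic triangle, so R(3, 3) > 5.
Upper bound: in K_6, any vertex has 5 incident edges, so by pigeonhole ≥3 are the same colour (say red). If any pair of those red neighbours has a red edge between them, we get a red triangle; otherwise the three neighbours span a blue triangle. So every 2-colouring of K_6 has a monochromatic triangle.
Hence R(3, 3) = 6.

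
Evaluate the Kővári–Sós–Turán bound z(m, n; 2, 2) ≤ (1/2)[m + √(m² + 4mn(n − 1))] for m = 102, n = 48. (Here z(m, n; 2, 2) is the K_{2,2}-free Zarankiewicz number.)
z(102, 48; 2, 2) ≤ (1/2)[102 + √(102² + 4·102·48·47)] = (1/2)[102 + √930852] = 533.4034

Kővári–Sós–Turán: let r_1, ..., r_102 be the row sums and z = Σ r_i the total number of 1s. Each pair of columns can share at most one row with both entries 1 (else a 2×2 all-ones block appears), so Σ_i C(r_i, 2) ≤ C(48, 2) = 1128. By convexity Σ_i C(r_i, 2) ≥ 102·C(z/102, 2) = z(z − 102)/(2·102), giving z² − 102z − 102·48·47 ≤ 0 and hence z ≤ (1/2)[102 + √(10404 + 4·230112)] = (1/2)[102 + √930852] ≈ (1/2)(102 + 964.8067) = 533.4034.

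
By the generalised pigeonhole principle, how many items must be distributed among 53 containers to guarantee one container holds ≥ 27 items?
n = (27 − 1)·53 + 1 = 1379

By the generalised pigeonhole principle, to guarantee some box contains ≥ r objects we need more than (r − 1) · k objects total. Threshold: n = (r − 1) · k + 1. With r = 27 and k = 53: n = 26 · 53 + 1 = 1378 + 1 = 1379. For n = 1378 = 26 · 53, we can put exactly 26 objects in every box, avoiding 27 in any single one — so 1379 is tight.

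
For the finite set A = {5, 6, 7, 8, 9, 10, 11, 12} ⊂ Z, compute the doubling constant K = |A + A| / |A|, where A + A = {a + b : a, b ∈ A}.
K = |A + A| / |A| = 15/8

Enumerate A + A = {a + b : a, b ∈ A}. With |A| = 8, there are |A|^2 = 64 ordered sum pairs; collecting distinct values, A + A = {10, 11, 12, 13, 14, 15, 16, 17, 18, 19, 20, 21, 22, 23, 24}, so |A + A| = 15. Thus K = 15/8. Here |A + A| = 2|A| − 1 = 15, the minimum possible — so K = 15/8 is minimal, which holds iff A is an arithmetic progression.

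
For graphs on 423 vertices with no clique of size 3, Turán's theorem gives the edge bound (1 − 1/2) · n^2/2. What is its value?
Turán density bound = (1/2) · 423^2/2 = 178929/4 ≈ 44732.25

Turán's theorem: ex(n, K_{r+1}) is achieved by the complete r-partite Turán graph T(n, r) with parts as balanced as possible, and is at most (1 − 1/r) · n^2/2. For r = 2, n = 423: the density bound is (1/2) · 178929/2 = 178929/4 ≈ 44732.25. The integer-valued extremum is e(T(423, 2)) = 44732, which is strictly less than the density bound 178929/4 since 2 ∤ 423 (the parts of T(423, 2) cannot all be equal).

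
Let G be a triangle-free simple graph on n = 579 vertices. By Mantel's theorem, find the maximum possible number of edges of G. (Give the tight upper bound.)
ex(579, K_3) = ⌊579^2/4⌋ = 83810

Mantel (1907): a triangle-free graph on n vertices has at most ⌊n^2/4⌋ edges, with equality for the complete bipartite graph K_{⌊n/2⌋, ⌈n/2⌉}. For n = 579: ⌊579^2/4⌋ = ⌊335241/4⌋ = 83810. The extremal graph is K_{289, 290}, which has 289·290 = 83810 edges.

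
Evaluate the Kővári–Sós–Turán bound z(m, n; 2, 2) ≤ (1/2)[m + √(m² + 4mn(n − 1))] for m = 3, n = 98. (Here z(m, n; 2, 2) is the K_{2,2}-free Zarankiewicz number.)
z(3, 98; 2, 2) ≤ (1/2)[3 + √(3² + 4·3·98·97)] = (1/2)[3 + √114081] = 170.3794

Kővári–Sós–Turán: let r_1, ..., r_3 be the row sums and z = Σ r_i the total number of 1s. Each pair of columns can share at most one row with both entries 1 (else a 2×2 all-ones block appears), so Σ_i C(r_i, 2) ≤ C(98, 2) = 4753. By convexity Σ_i C(r_i, 2) ≥ 3·C(z/3, 2) = z(z − 3)/(2·3), giving z² − 3z − 3·98·97 ≤ 0 and hence z ≤ (1/2)[3 + √(9 + 4·28518)] = (1/2)[3 + √114081] ≈ (1/2)(3 + 337.7588) = 170.3794.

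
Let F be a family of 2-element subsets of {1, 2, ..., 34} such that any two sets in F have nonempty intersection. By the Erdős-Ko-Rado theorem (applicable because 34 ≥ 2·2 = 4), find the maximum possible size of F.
max |F| = C(33, 1) = 33

Erdős-Ko-Rado (1961): when n ≥ 2k, max |F| = C(n−1, k−1). The bound is attained by the star {A : i ∈ A} for any fixed i ∈ [n]. Here C(34−1, 2−1) = C(33, 1) = 33.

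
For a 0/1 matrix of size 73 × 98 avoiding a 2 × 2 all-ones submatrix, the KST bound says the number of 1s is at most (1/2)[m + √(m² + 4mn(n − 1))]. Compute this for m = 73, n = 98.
z(73, 98; 2, 2) ≤ (1/2)[73 + √(73² + 4·73·98·97)] = (1/2)[73 + √2781081] = 870.3287

Kővári–Sós–Turán: let r_1, ..., r_73 be the row sums and z = Σ r_i the total number of 1s. Each pair of columns can share at most one row with both entries 1 (else a 2×2 all-ones block appears), so Σ_i C(r_i, 2) ≤ C(98, 2) = 4753. By convexity Σ_i C(r_i, 2) ≥ 73·C(z/73, 2) = z(z − 73)/(2·73), giving z² − 73z − 73·98·97 ≤ 0 and hence z ≤ (1/2)[73 + √(5329 + 4·693938)] = (1/2)[73 + √2781081] ≈ (1/2)(73 + 1667.6573) = 870.3287.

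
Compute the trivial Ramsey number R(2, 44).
R(2, 44) = 44

R(2, k) = k for all k ≥ 2: in a 2-colouring of K_k, either some edge is red (a red K_2) or all edges are blue (a blue K_k). And K_{43} coloured all-blue has no blue K_44, so R(2, 44) > 43. Hence R(2, 44) = 44.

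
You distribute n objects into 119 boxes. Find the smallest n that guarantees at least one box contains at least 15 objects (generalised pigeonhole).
n = (15 − 1)·119 + 1 = 1667

By the generalised pigeonhole principle, to guarantee some box contains ≥ r objects we need more than (r − 1) · k objects total. Threshold: n = (r − 1) · k + 1. With r = 15 and k = 119: n = 14 · 119 + 1 = 1666 + 1 = 1667. For n = 1666 = 14 · 119, we can put exactly 14 objects in every box, avoiding 15 in any single one — so 1667 is tight.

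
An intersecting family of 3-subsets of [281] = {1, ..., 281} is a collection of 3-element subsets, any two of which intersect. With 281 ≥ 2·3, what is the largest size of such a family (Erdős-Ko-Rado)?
max |F| = C(280, 2) = 39060

The Erdős-Ko-Rado theorem states: for n ≥ 2k, an intersecting family of k-subsets of an n-element set has size at most C(n − 1, k − 1), with equality for 'star' families {A ⊆ [n] : |A| = k, i ∈ A} (fix an element i). For n = 281, k = 3: C(280, 2) = 39060.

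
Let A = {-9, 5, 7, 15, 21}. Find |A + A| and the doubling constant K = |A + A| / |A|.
K = |A + A| / |A| = 14/5

Enumerate A + A = {a + b : a, b ∈ A}. With |A| = 5, there are |A|^2 = 25 ordered sum pairs; collecting distinct values, A + A = {-18, -4, -2, 6, 10, 12, 14, 20, 22, 26, 28, 30, 36, 42}, so |A + A| = 14. Thus K = 14/5. For comparison, the minimum possible |A + A| over all 5-element sets is 2·5 − 1 = 9 (so min K = 9/5), attained only by arithmetic progressions.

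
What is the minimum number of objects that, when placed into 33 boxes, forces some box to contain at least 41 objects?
n = (41 − 1)·33 + 1 = 1321

By the generalised pigeonhole principle, to guarantee some box contains ≥ r objects we need more than (r − 1) · k objects total. Threshold: n = (r − 1) · k + 1. With r = 41 and k = 33: n = 40 · 33 + 1 = 1320 + 1 = 1321. For n = 1320 = 40 · 33, we can put exactly 40 objects in every box, avoiding 41 in any single one — so 1321 is tight.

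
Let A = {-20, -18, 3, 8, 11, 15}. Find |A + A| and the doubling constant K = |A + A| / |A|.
K = |A + A| / |A| = 21/6 = 7/2

Enumerate A + A = {a + b : a, b ∈ A}. With |A| = 6, there are |A|^2 = 36 ordered sum pairs; collecting distinct values, A + A = {-40, -38, -36, -17, -15, -12, -10, -9, -7, -5, -3, 6, 11, 14, 16, 18, 19, 22, 23, 26, 30}, so |A + A| = 21. Thus K = 21/6 = 7/2. For comparison, the minimum possible |A + A| over all 6-element sets is 2·6 − 1 = 11 (so min K = 11/6), attained only by arithmetic progressions.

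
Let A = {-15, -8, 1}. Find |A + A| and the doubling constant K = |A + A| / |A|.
K = |A + A| / |A| = 6/3 = 2

Enumerate A + A = {a + b : a, b ∈ A}. With |A| = 3, there are |A|^2 = 9 ordered sum pairs; collecting distinct values, A + A = {-30, -23, -16, -14, -7, 2}, so |A + A| = 6. Thus K = 6/3 = 2. For comparison, the minimum possible |A + A| over all 3-element sets is 2·3 − 1 = 5 (so min K = 5/3), attained only by arithmetic progressions.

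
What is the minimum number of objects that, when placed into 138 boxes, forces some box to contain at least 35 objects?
n = (35 − 1)·138 + 1 = 4693

By the generalised pigeonhole principle, to guarantee some box contains ≥ r objects we need more than (r − 1) · k objects total. Threshold: n = (r − 1) · k + 1. With r = 35 and k = 138: n = 34 · 138 + 1 = 4692 + 1 = 4693. For n = 4692 = 34 · 138, we can put exactly 34 objects in every box, avoiding 35 in any single one — so 4693 is tight.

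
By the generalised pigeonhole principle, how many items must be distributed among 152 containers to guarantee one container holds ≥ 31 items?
n = (31 − 1)·152 + 1 = 4561

By the generalised pigeonhole principle, to guarantee some box contains ≥ r objects we need more than (r − 1) · k objects total. Threshold: n = (r − 1) · k + 1. With r = 31 and k = 152: n = 30 · 152 + 1 = 4560 + 1 = 4561. For n = 4560 = 30 · 152, we can put exactly 30 objects in every box, avoiding 31 in any single one — so 4561 is tight.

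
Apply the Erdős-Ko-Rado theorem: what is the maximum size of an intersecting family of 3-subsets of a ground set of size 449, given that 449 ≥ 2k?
max |F| = C(448, 2) = 100128

Erdős-Ko-Rado (1961): when n ≥ 2k, max |F| = C(n−1, k−1). The bound is attained by the star {A : i ∈ A} for any fixed i ∈ [n]. Here C(449−1, 3−1) = C(448, 2) = 100128.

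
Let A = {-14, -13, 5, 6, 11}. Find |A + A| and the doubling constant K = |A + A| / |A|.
K = |A + A| / |A| = 14/5

Enumerate A + A = {a + b : a, b ∈ A}. With |A| = 5, there are |A|^2 = 25 ordered sum pairs; collecting distinct values, A + A = {-28, -27, -26, -9, -8, -7, -3, -2, 10, 11, 12, 16, 17, 22}, so |A + A| = 14. Thus K = 14/5. For comparison, the minimum possible |A + A| over all 5-element sets is 2·5 − 1 = 9 (so min K = 9/5), attained only by arithmetic progressions.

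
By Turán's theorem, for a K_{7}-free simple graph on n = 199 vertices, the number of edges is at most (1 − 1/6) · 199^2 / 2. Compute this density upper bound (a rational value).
Turán density bound = (5/6) · 199^2/2 = 198005/12 ≈ 16500.4167

Turán's theorem: ex(n, K_{r+1}) is achieved by the complete r-partite Turán graph T(n, r) with parts as balanced as possible, and is at most (1 − 1/r) · n^2/2. For r = 6, n = 199: the density bound is (5/6) · 39601/2 = 198005/12 ≈ 16500.4167. The integer-valued extremum is e(T(199, 6)) = 16500, which is strictly less than the density bound 198005/12 since 6 ∤ 199 (the parts of T(199, 6) cannot all be equal).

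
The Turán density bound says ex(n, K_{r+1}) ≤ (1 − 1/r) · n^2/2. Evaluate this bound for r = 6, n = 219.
Turán density bound = (5/6) · 219^2/2 = 79935/4 ≈ 19983.75

Turán's theorem: ex(n, K_{r+1}) is achieved by the complete r-partite Turán graph T(n, r) with parts as balanced as possible, and is at most (1 − 1/r) · n^2/2. For r = 6, n = 219: the density bound is (5/6) · 47961/2 = 79935/4 ≈ 19983.75. The integer-valued extremum is e(T(219, 6)) = 19983, which is strictly less than the density bound 79935/4 since 6 ∤ 219 (the parts of T(219, 6) cannot all be equal).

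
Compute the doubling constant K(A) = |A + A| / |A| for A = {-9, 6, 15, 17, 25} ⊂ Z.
K = |A + A| / |A| = 15/5 = 3

Enumerate A + A = {a + b : a, b ∈ A}. With |A| = 5, there are |A|^2 = 25 ordered sum pairs; collecting distinct values, A + A = {-18, -3, 6, 8, 12, 16, 21, 23, 30, 31, 32, 34, 40, 42, 50}, so |A + A| = 15. Thus K = 15/5 = 3. For comparison, the minimum possible |A + A| over all 5-element sets is 2·5 − 1 = 9 (so min K = 9/5), attained only by arithmetic progressions.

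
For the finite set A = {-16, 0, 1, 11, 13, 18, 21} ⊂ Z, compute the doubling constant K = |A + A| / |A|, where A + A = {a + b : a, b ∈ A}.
K = |A + A| / |A| = 26/7

Enumerate A + A = {a + b : a, b ∈ A}. With |A| = 7, there are |A|^2 = 49 ordered sum pairs; collecting distinct values, A + A = {-32, -16, -15, -5, -3, 0, 1, 2, 5, 11, 12, 13, 14, 18, 19, 21, 22, 24, 26, 29, 31, 32, 34, 36, 39, 42}, so |A + A| = 26. Thus K = 26/7. For comparison, the minimum possible |A + A| over all 7-element sets is 2·7 − 1 = 13 (so min K = 13/7), attained only by arithmetic progressions.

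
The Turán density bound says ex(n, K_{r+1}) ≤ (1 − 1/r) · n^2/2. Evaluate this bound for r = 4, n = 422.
Turán density bound = (3/4) · 422^2/2 = 133563/2 ≈ 66781.5

Turán's theorem: ex(n, K_{r+1}) is achieved by the complete r-partite Turán graph T(n, r) with parts as balanced as possible, and is at most (1 − 1/r) · n^2/2. For r = 4, n = 422: the density bound is (3/4) · 178084/2 = 133563/2 ≈ 66781.5. The integer-valued extremum is e(T(422, 4)) = 66781, which is strictly less than the density bound 133563/2 since 4 ∤ 422 (the parts of T(422, 4) cannot all be equal).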